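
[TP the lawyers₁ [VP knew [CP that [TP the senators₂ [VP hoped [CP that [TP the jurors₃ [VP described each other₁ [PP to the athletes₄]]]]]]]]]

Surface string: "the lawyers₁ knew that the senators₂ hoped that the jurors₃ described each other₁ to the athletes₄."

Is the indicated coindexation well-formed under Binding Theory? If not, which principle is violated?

Principle A

The two coindexed NPs are *the lawyers₁* and *each other₁*.
*each other₁* is an anaphor. Principle A requires it to be bound within its binding domain — the embedded TP, whose subject is the jurors₃.
Within that domain it is c-commanded by *the jurors₃*, which does not share its index.
*the lawyers₁* does c-command the anaphor, but from outside its binding domain.
The anaphor is unbound in its domain → Principle A violation.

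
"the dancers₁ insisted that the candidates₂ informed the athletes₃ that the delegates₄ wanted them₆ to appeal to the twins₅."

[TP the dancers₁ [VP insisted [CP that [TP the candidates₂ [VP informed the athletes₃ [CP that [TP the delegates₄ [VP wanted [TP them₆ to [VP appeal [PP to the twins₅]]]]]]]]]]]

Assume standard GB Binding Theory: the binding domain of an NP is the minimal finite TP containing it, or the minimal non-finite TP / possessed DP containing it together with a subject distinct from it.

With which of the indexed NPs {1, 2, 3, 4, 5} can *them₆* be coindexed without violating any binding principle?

*them* is a pronoun, so Principle B applies: it must be free in its binding domain.
Binding domain of *them₆*: the embedded TP, whose subject is the delegates₄.
*the dancers₁* c-commands the pronoun but from outside its binding domain, and is not c-commanded by it → coindexation permitted.
*the candidates₂* c-commands the pronoun but from outside its binding domain, and is not c-commanded by it → coindexation permitted.
*the athletes₃* c-commands the pronoun but from outside its binding domain, and is not c-commanded by it → coindexation permitted.
*the delegates₄* c-commands the pronoun within its binding domain → coindexation would violate Principle B.
*the twins₅*: the pronoun c-commands this R-expression → coindexation would violate Principle C on *the twins₅*.

{1, 2, 3}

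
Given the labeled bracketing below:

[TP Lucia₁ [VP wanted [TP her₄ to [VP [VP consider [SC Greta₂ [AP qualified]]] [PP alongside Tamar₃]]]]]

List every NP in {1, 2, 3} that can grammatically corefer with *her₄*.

*her* is a pronoun, so Principle B applies: it must be free in its binding domain.
Binding domain of *her₄*: the matrix TP, whose subject is Lucia₁.
*Lucia₁* c-commands the pronoun within its binding domain → coindexation would violate Principle B.
*Greta₂*: the pronoun c-commands this R-expression → coindexation would violate Principle C on *Greta₂*.
*Tamar₃*: the pronoun c-commands this R-expression → coindexation would violate Principle C on *Tamar₃*.

none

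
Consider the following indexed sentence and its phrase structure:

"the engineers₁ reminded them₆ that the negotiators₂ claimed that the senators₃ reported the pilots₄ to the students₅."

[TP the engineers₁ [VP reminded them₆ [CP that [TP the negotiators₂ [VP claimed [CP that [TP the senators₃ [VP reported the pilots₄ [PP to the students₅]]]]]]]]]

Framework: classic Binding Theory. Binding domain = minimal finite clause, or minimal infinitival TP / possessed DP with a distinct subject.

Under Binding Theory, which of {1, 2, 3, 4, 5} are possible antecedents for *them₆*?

none

*them* is a pronoun, so Principle B applies: it must be free in its binding domain.
Binding domain of *them₆*: the matrix TP, whose subject is the engineers₁.
*the engineers₁* c-commands the pronoun within its binding domain → coindexation would violate Principle B.
*the negotiators₂*: the pronoun c-commands this R-expression → coindexation would violate Principle C on *the negotiators₂*.
*the senators₃*: the pronoun c-commands this R-expression → coindexation would violate Principle C on *the senators₃*.
*the pilots₄*: the pronoun c-commands this R-expression → coindexation would violate Principle C on *the pilots₄*.
*the students₅*: the pronoun c-commands this R-expression → coindexation would violate Principle C on *the students₅*.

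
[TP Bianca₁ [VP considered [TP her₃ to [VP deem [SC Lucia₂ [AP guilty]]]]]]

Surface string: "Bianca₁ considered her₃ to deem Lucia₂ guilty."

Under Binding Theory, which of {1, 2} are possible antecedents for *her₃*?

none

*her* is a pronoun, so Principle B applies: it must be free in its binding domain.
Binding domain of *her₃*: the matrix TP, whose subject is Bianca₁.
*Bianca₁* c-commands the pronoun within its binding domain → coindexation would violate Principle B.
*Lucia₂*: the pronoun c-commands this R-expression → coindexation would violate Principle C on *Lucia₂*.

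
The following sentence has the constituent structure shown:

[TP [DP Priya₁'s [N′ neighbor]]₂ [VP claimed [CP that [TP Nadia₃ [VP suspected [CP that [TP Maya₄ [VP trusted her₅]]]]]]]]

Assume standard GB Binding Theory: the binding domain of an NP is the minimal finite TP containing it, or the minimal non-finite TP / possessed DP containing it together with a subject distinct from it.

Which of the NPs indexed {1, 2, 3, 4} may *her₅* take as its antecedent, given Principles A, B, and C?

*her* is a pronoun, so Principle B applies: it must be free in its binding domain.
Binding domain of *her₅*: the embedded TP, whose subject is Maya₄.
*Priya₁* and the pronoun do not c-command one another → neither Principle B nor Principle C is at stake; coindexation permitted.
*[Priya₁'s neighbor]₂* c-commands the pronoun but from outside its binding domain, and is not c-commanded by it → coindexation permitted.
*Nadia₃* c-commands the pronoun but from outside its binding domain, and is not c-commanded by it → coindexation permitted.
*Maya₄* c-commands the pronoun within its binding domain → coindexation would violate Principle B.

{1, 2, 3}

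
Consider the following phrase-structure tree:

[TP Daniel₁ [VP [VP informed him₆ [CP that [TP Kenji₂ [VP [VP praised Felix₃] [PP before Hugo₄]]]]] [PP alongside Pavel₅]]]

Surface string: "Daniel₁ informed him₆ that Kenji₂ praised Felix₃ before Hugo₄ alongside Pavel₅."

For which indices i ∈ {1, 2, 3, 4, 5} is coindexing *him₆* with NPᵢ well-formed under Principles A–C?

{5}

*him* is a pronoun, so Principle B applies: it must be free in its binding domain.
Binding domain of *him₆*: the matrix TP, whose subject is Daniel₁.
*Daniel₁* c-commands the pronoun within its binding domain → coindexation would violate Principle B.
*Kenji₂*: the pronoun c-commands this R-expression → coindexation would violate Principle C on *Kenji₂*.
*Felix₃*: the pronoun c-commands this R-expression → coindexation would violate Principle C on *Felix₃*.
*Hugo₄*: the pronoun c-commands this R-expression → coindexation would violate Principle C on *Hugo₄*.
*Pavel₅* and the pronoun do not c-command one another → neither Principle B nor Principle C is at stake; coindexation permitted.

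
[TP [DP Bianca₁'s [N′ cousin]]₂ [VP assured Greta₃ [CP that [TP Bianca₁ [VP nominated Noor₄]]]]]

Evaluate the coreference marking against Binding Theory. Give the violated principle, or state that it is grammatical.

grammatical

The two coindexed NPs are *Bianca₁* and *Bianca₁*.
*Bianca₁* is an R-expression; no coindexed NP c-commands it, so Principle C holds.
*Bianca₁* is an R-expression; *Bianca₁* does not c-command it, and no other NP shares its index, so Principle C is satisfied.
All principles are respected.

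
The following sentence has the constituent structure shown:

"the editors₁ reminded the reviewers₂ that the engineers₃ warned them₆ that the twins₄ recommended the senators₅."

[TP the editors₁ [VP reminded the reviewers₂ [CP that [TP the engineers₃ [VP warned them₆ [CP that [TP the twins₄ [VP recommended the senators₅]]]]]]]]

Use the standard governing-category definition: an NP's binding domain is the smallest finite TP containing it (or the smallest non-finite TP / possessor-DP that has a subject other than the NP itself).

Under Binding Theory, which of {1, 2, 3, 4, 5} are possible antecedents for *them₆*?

*them* is a pronoun, so Principle B applies: it must be free in its binding domain.
Binding domain of *them₆*: the embedded TP, whose subject is the engineers₃.
*the editors₁* c-commands the pronoun but from outside its binding domain, and is not c-commanded by it → coindexation permitted.
*the reviewers₂* c-commands the pronoun but from outside its binding domain, and is not c-commanded by it → coindexation permitted.
*the engineers₃* c-commands the pronoun within its binding domain → coindexation would violate Principle B.
*the twins₄*: the pronoun c-commands this R-expression → coindexation would violate Principle C on *the twins₄*.
*the senators₅*: the pronoun c-commands this R-expression → coindexation would violate Principle C on *the senators₅*.

{1, 2}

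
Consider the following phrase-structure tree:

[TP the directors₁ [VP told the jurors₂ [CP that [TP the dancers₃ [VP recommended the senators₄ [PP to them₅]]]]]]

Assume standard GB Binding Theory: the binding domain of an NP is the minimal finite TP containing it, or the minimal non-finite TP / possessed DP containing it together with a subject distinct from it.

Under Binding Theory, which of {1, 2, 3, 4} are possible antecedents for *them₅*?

*them* is a pronoun, so Principle B applies: it must be free in its binding domain.
Binding domain of *them₅*: the embedded TP, whose subject is the dancers₃.
*the directors₁* c-commands the pronoun but from outside its binding domain, and is not c-commanded by it → coindexation permitted.
*the jurors₂* c-commands the pronoun but from outside its binding domain, and is not c-commanded by it → coindexation permitted.
*the dancers₃* c-commands the pronoun within its binding domain → coindexation would violate Principle B.
*the senators₄* c-commands the pronoun within its binding domain → coindexation would violate Principle B.

{1, 2}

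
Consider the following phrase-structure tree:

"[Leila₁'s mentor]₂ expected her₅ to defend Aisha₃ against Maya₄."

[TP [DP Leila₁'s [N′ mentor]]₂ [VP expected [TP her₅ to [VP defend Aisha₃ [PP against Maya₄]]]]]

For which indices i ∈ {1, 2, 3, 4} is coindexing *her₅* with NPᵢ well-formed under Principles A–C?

*her* is a pronoun, so Principle B applies: it must be free in its binding domain.
Binding domain of *her₅*: the matrix TP, whose subject is [Leila₁'s mentor]₂.
*Leila₁* and the pronoun do not c-command one another → neither Principle B nor Principle C is at stake; coindexation permitted.
*[Leila₁'s mentor]₂* c-commands the pronoun within its binding domain → coindexation would violate Principle B.
*Aisha₃*: the pronoun c-commands this R-expression → coindexation would violate Principle C on *Aisha₃*.
*Maya₄*: the pronoun c-commands this R-expression → coindexation would violate Principle C on *Maya₄*.

{1}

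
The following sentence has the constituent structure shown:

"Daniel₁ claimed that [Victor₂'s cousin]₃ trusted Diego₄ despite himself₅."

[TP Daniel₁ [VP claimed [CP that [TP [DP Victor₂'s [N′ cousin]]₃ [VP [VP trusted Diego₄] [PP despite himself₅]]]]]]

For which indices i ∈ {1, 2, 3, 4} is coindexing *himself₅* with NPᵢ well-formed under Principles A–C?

*himself* is an anaphor, so Principle A applies: it must be bound in its binding domain.
Binding domain of *himself₅*: the embedded TP, whose subject is [Victor₂'s cousin]₃.
*Daniel₁* c-commands the anaphor but is outside its binding domain → cannot satisfy Principle A.
*Victor₂* does not c-command the anaphor → cannot bind it.
*[Victor₂'s cousin]₃* c-commands the anaphor within its binding domain → licit binder.
*Diego₄* does not c-command the anaphor → cannot bind it.

{3}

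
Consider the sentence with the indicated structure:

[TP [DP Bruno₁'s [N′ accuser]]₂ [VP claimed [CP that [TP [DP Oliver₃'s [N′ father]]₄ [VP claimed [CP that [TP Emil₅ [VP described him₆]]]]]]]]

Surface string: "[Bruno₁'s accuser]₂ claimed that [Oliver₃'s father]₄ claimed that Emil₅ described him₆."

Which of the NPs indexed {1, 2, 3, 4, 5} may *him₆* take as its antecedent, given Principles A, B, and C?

{1, 2, 3, 4}

*him* is a pronoun, so Principle B applies: it must be free in its binding domain.
Binding domain of *him₆*: the embedded TP, whose subject is Emil₅.
*Bruno₁* and the pronoun do not c-command one another → neither Principle B nor Principle C is at stake; coindexation permitted.
*[Bruno₁'s accuser]₂* c-commands the pronoun but from outside its binding domain, and is not c-commanded by it → coindexation permitted.
*Oliver₃* and the pronoun do not c-command one another → neither Principle B nor Principle C is at stake; coindexation permitted.
*[Oliver₃'s father]₄* c-commands the pronoun but from outside its binding domain, and is not c-commanded by it → coindexation permitted.
*Emil₅* c-commands the pronoun within its binding domain → coindexation would violate Principle B.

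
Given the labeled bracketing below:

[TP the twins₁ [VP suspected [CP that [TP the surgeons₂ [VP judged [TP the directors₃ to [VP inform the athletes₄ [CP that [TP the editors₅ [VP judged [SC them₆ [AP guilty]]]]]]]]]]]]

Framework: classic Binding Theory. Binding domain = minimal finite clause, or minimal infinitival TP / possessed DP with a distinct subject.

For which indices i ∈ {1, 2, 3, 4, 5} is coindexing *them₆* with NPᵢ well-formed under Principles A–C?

*them* is a pronoun, so Principle B applies: it must be free in its binding domain.
Binding domain of *them₆*: the embedded TP, whose subject is the editors₅.
*the twins₁* c-commands the pronoun but from outside its binding domain, and is not c-commanded by it → coindexation permitted.
*the surgeons₂* c-commands the pronoun but from outside its binding domain, and is not c-commanded by it → coindexation permitted.
*the directors₃* c-commands the pronoun but from outside its binding domain, and is not c-commanded by it → coindexation permitted.
*the athletes₄* c-commands the pronoun but from outside its binding domain, and is not c-commanded by it → coindexation permitted.
*the editors₅* c-commands the pronoun within its binding domain → coindexation would violate Principle B.

{1, 2, 3, 4}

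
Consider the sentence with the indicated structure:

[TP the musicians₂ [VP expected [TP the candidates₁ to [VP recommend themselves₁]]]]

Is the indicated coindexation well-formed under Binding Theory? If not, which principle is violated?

The two coindexed NPs are *the candidates₁* and *themselves₁*.
*themselves₁* is an anaphor; its binding domain is the embedded TP, whose subject is the candidates₁. *the candidates₁* c-commands it within that domain and shares its index, so Principle A is satisfied.
*the candidates₁* is an R-expression; *themselves₁* does not c-command it, and no other NP shares its index, so Principle C is satisfied.
All principles are respected.

grammatical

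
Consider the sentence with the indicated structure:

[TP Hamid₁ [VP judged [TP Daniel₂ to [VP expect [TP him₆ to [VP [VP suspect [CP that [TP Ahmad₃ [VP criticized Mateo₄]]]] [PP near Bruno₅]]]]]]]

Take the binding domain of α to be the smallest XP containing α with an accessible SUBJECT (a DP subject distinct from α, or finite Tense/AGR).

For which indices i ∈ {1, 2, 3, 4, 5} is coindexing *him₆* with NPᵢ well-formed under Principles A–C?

*him* is a pronoun, so Principle B applies: it must be free in its binding domain.
Binding domain of *him₆*: the embedded TP, whose subject is Daniel₂.
*Hamid₁* c-commands the pronoun but from outside its binding domain, and is not c-commanded by it → coindexation permitted.
*Daniel₂* c-commands the pronoun within its binding domain → coindexation would violate Principle B.
*Ahmad₃*: the pronoun c-commands this R-expression → coindexation would violate Principle C on *Ahmad₃*.
*Mateo₄*: the pronoun c-commands this R-expression → coindexation would violate Principle C on *Mateo₄*.
*Bruno₅*: the pronoun c-commands this R-expression → coindexation would violate Principle C on *Bruno₅*.

{1}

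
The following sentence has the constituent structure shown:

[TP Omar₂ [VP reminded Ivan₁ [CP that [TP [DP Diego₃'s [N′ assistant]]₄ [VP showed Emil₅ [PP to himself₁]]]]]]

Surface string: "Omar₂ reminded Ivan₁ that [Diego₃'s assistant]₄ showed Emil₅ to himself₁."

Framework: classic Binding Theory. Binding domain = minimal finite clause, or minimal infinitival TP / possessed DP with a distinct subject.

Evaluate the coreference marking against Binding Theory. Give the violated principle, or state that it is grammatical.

The two coindexed NPs are *Ivan₁* and *himself₁*.
*himself₁* is an anaphor. Principle A requires it to be bound within its binding domain — the embedded TP, whose subject is [Diego₃'s assistant]₄.
Within that domain it is c-commanded by *[Diego₃'s assistant]₄*, *Emil₅*, none of which share its index.
*Ivan₁* does c-command the anaphor, but from outside its binding domain.
The anaphor is unbound in its domain → Principle A violation.

Principle A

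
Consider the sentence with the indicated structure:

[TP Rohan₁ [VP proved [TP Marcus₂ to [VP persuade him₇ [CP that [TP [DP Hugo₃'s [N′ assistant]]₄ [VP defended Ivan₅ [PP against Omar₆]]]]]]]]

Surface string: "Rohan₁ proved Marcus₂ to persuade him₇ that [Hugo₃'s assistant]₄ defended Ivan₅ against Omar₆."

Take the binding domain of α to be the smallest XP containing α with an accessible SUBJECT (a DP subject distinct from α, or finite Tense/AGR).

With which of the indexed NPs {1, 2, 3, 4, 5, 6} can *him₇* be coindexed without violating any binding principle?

{1}

*him* is a pronoun, so Principle B applies: it must be free in its binding domain.
Binding domain of *him₇*: the embedded TP, whose subject is Marcus₂.
*Rohan₁* c-commands the pronoun but from outside its binding domain, and is not c-commanded by it → coindexation permitted.
*Marcus₂* c-commands the pronoun within its binding domain → coindexation would violate Principle B.
*Hugo₃*: the pronoun c-commands this R-expression → coindexation would violate Principle C on *Hugo₃*.
*[Hugo₃'s assistant]₄*: the pronoun c-commands this R-expression → coindexation would violate Principle C on *[Hugo₃'s assistant]₄*.
*Ivan₅*: the pronoun c-commands this R-expression → coindexation would violate Principle C on *Ivan₅*.
*Omar₆*: the pronoun c-commands this R-expression → coindexation would violate Principle C on *Omar₆*.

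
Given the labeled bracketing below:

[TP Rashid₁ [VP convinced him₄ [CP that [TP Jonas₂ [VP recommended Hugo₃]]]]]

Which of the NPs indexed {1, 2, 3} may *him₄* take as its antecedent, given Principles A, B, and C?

*him* is a pronoun, so Principle B applies: it must be free in its binding domain.
Binding domain of *him₄*: the matrix TP, whose subject is Rashid₁.
*Rashid₁* c-commands the pronoun within its binding domain → coindexation would violate Principle B.
*Jonas₂*: the pronoun c-commands this R-expression → coindexation would violate Principle C on *Jonas₂*.
*Hugo₃*: the pronoun c-commands this R-expression → coindexation would violate Principle C on *Hugo₃*.

none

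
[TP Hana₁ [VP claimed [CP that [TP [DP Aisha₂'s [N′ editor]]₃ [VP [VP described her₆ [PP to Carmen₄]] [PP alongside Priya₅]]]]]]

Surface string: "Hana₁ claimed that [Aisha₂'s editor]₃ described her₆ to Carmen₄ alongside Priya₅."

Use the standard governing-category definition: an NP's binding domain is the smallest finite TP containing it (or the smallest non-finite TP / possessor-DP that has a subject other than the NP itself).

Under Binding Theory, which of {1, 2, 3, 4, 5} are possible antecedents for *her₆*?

{1, 2, 5}

*her* is a pronoun, so Principle B applies: it must be free in its binding domain.
Binding domain of *her₆*: the embedded TP, whose subject is [Aisha₂'s editor]₃.
*Hana₁* c-commands the pronoun but from outside its binding domain, and is not c-commanded by it → coindexation permitted.
*Aisha₂* and the pronoun do not c-command one another → neither Principle B nor Principle C is at stake; coindexation permitted.
*[Aisha₂'s editor]₃* c-commands the pronoun within its binding domain → coindexation would violate Principle B.
*Carmen₄*: the pronoun c-commands this R-expression → coindexation would violate Principle C on *Carmen₄*.
*Priya₅* and the pronoun do not c-command one another → neither Principle B nor Principle C is at stake; coindexation permitted.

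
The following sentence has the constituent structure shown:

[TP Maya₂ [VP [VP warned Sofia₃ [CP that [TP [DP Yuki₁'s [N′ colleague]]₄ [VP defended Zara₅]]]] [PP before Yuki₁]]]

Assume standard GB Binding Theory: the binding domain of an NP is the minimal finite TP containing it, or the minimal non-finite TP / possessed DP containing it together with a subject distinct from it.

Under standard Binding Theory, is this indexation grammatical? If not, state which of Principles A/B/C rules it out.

The two coindexed NPs are *Yuki₁* and *Yuki₁*.
*Yuki₁* is an R-expression; no coindexed NP c-commands it, so Principle C holds.
*Yuki₁* is an R-expression; *Yuki₁* does not c-command it, and no other NP shares its index, so Principle C is satisfied.
All principles are respected.

grammatical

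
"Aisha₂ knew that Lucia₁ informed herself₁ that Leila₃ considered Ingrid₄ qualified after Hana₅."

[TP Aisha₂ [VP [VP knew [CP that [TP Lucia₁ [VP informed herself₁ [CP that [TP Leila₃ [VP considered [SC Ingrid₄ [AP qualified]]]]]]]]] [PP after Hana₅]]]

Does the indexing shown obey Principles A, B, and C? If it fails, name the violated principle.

The two coindexed NPs are *Lucia₁* and *herself₁*.
*herself₁* is an anaphor; its binding domain is the embedded TP, whose subject is Lucia₁. *Lucia₁* c-commands it within that domain and shares its index, so Principle A is satisfied.
*Lucia₁* is an R-expression; *herself₁* does not c-command it, and no other NP shares its index, so Principle C is satisfied.
All principles are respected.

grammatical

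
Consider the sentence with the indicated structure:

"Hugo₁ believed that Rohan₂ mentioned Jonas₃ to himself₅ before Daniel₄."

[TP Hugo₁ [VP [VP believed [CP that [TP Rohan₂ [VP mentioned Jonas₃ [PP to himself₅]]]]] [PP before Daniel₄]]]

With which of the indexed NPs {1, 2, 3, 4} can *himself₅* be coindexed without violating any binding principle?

{2, 3}

*himself* is an anaphor, so Principle A applies: it must be bound in its binding domain.
Binding domain of *himself₅*: the embedded TP, whose subject is Rohan₂.
*Hugo₁* c-commands the anaphor but is outside its binding domain → cannot satisfy Principle A.
*Rohan₂* c-commands the anaphor within its binding domain → licit binder.
*Jonas₃* c-commands the anaphor within its binding domain → licit binder.
*Daniel₄* does not c-command the anaphor → cannot bind it.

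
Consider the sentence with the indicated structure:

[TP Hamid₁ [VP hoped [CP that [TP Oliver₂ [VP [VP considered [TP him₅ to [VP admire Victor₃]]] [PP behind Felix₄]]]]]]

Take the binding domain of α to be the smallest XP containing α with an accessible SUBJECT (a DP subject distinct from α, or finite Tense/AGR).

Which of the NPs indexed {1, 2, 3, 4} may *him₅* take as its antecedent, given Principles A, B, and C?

*him* is a pronoun, so Principle B applies: it must be free in its binding domain.
Binding domain of *him₅*: the embedded TP, whose subject is Oliver₂.
*Hamid₁* c-commands the pronoun but from outside its binding domain, and is not c-commanded by it → coindexation permitted.
*Oliver₂* c-commands the pronoun within its binding domain → coindexation would violate Principle B.
*Victor₃*: the pronoun c-commands this R-expression → coindexation would violate Principle C on *Victor₃*.
*Felix₄* and the pronoun do not c-command one another → neither Principle B nor Principle C is at stake; coindexation permitted.

{1, 4}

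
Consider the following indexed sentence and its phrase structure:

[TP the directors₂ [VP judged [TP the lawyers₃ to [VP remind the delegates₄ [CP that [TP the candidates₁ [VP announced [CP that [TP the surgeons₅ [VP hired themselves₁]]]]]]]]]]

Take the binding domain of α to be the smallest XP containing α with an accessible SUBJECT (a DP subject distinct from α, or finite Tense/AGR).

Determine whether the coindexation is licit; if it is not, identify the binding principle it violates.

The two coindexed NPs are *the candidates₁* and *themselves₁*.
*themselves₁* is an anaphor. Principle A requires it to be bound within its binding domain — the embedded TP, whose subject is the surgeons₅.
Within that domain it is c-commanded by *the surgeons₅*, which does not share its index.
*the candidates₁* does c-command the anaphor, but from outside its binding domain.
The anaphor is unbound in its domain → Principle A violation.

Principle A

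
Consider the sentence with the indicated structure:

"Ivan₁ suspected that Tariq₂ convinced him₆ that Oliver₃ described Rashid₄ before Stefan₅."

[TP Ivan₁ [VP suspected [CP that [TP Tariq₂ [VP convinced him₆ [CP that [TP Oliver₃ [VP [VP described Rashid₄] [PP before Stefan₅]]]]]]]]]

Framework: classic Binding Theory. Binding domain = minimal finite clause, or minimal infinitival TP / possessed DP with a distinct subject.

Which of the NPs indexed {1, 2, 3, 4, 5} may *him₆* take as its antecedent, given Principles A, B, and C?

*him* is a pronoun, so Principle B applies: it must be free in its binding domain.
Binding domain of *him₆*: the embedded TP, whose subject is Tariq₂.
*Ivan₁* c-commands the pronoun but from outside its binding domain, and is not c-commanded by it → coindexation permitted.
*Tariq₂* c-commands the pronoun within its binding domain → coindexation would violate Principle B.
*Oliver₃*: the pronoun c-commands this R-expression → coindexation would violate Principle C on *Oliver₃*.
*Rashid₄*: the pronoun c-commands this R-expression → coindexation would violate Principle C on *Rashid₄*.
*Stefan₅*: the pronoun c-commands this R-expression → coindexation would violate Principle C on *Stefan₅*.

{1}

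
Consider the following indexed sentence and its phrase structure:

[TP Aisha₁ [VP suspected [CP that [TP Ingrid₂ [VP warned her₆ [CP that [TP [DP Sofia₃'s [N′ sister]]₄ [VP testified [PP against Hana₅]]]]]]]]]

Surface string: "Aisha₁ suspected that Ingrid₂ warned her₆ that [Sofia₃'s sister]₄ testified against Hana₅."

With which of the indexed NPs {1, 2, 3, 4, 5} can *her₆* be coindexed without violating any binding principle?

{1}

*her* is a pronoun, so Principle B applies: it must be free in its binding domain.
Binding domain of *her₆*: the embedded TP, whose subject is Ingrid₂.
*Aisha₁* c-commands the pronoun but from outside its binding domain, and is not c-commanded by it → coindexation permitted.
*Ingrid₂* c-commands the pronoun within its binding domain → coindexation would violate Principle B.
*Sofia₃*: the pronoun c-commands this R-expression → coindexation would violate Principle C on *Sofia₃*.
*[Sofia₃'s sister]₄*: the pronoun c-commands this R-expression → coindexation would violate Principle C on *[Sofia₃'s sister]₄*.
*Hana₅*: the pronoun c-commands this R-expression → coindexation would violate Principle C on *Hana₅*.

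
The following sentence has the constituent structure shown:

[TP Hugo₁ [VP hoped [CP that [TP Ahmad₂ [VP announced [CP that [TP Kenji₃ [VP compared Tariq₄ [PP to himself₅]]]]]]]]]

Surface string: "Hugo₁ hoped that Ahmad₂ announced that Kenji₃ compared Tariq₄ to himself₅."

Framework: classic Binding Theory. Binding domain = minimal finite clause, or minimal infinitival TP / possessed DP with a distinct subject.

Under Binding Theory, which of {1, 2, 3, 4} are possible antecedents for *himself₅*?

*himself* is an anaphor, so Principle A applies: it must be bound in its binding domain.
Binding domain of *himself₅*: the embedded TP, whose subject is Kenji₃.
*Hugo₁* c-commands the anaphor but is outside its binding domain → cannot satisfy Principle A.
*Ahmad₂* c-commands the anaphor but is outside its binding domain → cannot satisfy Principle A.
*Kenji₃* c-commands the anaphor within its binding domain → licit binder.
*Tariq₄* c-commands the anaphor within its binding domain → licit binder.

{3, 4}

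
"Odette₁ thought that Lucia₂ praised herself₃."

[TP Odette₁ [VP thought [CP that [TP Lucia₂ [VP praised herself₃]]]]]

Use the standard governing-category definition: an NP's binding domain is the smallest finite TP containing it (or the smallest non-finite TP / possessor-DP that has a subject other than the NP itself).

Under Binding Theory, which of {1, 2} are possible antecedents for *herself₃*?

*herself* is an anaphor, so Principle A applies: it must be bound in its binding domain.
Binding domain of *herself₃*: the embedded TP, whose subject is Lucia₂.
*Odette₁* c-commands the anaphor but is outside its binding domain → cannot satisfy Principle A.
*Lucia₂* c-commands the anaphor within its binding domain → licit binder.

{2}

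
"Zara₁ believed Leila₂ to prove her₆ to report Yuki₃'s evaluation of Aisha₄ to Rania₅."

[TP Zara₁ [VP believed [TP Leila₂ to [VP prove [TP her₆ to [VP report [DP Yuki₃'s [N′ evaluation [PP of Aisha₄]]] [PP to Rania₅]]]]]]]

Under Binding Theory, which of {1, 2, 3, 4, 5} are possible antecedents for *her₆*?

{1}

*her* is a pronoun, so Principle B applies: it must be free in its binding domain.
Binding domain of *her₆*: the embedded TP, whose subject is Leila₂.
*Zara₁* c-commands the pronoun but from outside its binding domain, and is not c-commanded by it → coindexation permitted.
*Leila₂* c-commands the pronoun within its binding domain → coindexation would violate Principle B.
*Yuki₃*: the pronoun c-commands this R-expression → coindexation would violate Principle C on *Yuki₃*.
*Aisha₄*: the pronoun c-commands this R-expression → coindexation would violate Principle C on *Aisha₄*.
*Rania₅*: the pronoun c-commands this R-expression → coindexation would violate Principle C on *Rania₅*.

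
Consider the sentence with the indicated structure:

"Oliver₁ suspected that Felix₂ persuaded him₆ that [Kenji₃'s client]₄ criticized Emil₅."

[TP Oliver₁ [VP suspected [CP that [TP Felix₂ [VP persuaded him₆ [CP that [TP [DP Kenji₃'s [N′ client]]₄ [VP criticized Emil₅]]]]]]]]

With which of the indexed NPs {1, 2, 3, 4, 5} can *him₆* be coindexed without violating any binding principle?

{1}

*him* is a pronoun, so Principle B applies: it must be free in its binding domain.
Binding domain of *him₆*: the embedded TP, whose subject is Felix₂.
*Oliver₁* c-commands the pronoun but from outside its binding domain, and is not c-commanded by it → coindexation permitted.
*Felix₂* c-commands the pronoun within its binding domain → coindexation would violate Principle B.
*Kenji₃*: the pronoun c-commands this R-expression → coindexation would violate Principle C on *Kenji₃*.
*[Kenji₃'s client]₄*: the pronoun c-commands this R-expression → coindexation would violate Principle C on *[Kenji₃'s client]₄*.
*Emil₅*: the pronoun c-commands this R-expression → coindexation would violate Principle C on *Emil₅*.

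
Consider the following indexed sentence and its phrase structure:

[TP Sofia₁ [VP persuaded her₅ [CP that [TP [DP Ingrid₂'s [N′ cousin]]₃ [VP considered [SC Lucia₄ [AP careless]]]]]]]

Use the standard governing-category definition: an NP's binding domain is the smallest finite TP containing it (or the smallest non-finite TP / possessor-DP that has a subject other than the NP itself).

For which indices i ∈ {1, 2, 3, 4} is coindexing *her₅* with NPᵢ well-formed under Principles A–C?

none

*her* is a pronoun, so Principle B applies: it must be free in its binding domain.
Binding domain of *her₅*: the matrix TP, whose subject is Sofia₁.
*Sofia₁* c-commands the pronoun within its binding domain → coindexation would violate Principle B.
*Ingrid₂*: the pronoun c-commands this R-expression → coindexation would violate Principle C on *Ingrid₂*.
*[Ingrid₂'s cousin]₃*: the pronoun c-commands this R-expression → coindexation would violate Principle C on *[Ingrid₂'s cousin]₃*.
*Lucia₄*: the pronoun c-commands this R-expression → coindexation would violate Principle C on *Lucia₄*.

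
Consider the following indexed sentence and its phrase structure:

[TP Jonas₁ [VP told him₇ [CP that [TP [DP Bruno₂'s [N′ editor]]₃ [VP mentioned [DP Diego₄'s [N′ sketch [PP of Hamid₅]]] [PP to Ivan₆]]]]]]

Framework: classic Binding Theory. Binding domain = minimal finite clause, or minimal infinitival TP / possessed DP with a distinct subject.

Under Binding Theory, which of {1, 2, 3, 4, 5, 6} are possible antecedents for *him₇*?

*him* is a pronoun, so Principle B applies: it must be free in its binding domain.
Binding domain of *him₇*: the matrix TP, whose subject is Jonas₁.
*Jonas₁* c-commands the pronoun within its binding domain → coindexation would violate Principle B.
*Bruno₂*: the pronoun c-commands this R-expression → coindexation would violate Principle C on *Bruno₂*.
*[Bruno₂'s editor]₃*: the pronoun c-commands this R-expression → coindexation would violate Principle C on *[Bruno₂'s editor]₃*.
*Diego₄*: the pronoun c-commands this R-expression → coindexation would violate Principle C on *Diego₄*.
*Hamid₅*: the pronoun c-commands this R-expression → coindexation would violate Principle C on *Hamid₅*.
*Ivan₆*: the pronoun c-commands this R-expression → coindexation would violate Principle C on *Ivan₆*.

none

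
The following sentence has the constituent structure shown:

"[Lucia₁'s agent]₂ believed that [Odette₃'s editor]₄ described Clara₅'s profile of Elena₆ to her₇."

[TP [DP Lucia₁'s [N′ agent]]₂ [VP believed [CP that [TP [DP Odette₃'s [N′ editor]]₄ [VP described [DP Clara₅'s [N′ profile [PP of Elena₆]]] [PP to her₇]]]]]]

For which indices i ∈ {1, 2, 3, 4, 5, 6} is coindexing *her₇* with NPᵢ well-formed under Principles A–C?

*her* is a pronoun, so Principle B applies: it must be free in its binding domain.
Binding domain of *her₇*: the embedded TP, whose subject is [Odette₃'s editor]₄.
*Lucia₁* and the pronoun do not c-command one another → neither Principle B nor Principle C is at stake; coindexation permitted.
*[Lucia₁'s agent]₂* c-commands the pronoun but from outside its binding domain, and is not c-commanded by it → coindexation permitted.
*Odette₃* and the pronoun do not c-command one another → neither Principle B nor Principle C is at stake; coindexation permitted.
*[Odette₃'s editor]₄* c-commands the pronoun within its binding domain → coindexation would violate Principle B.
*Clara₅* and the pronoun do not c-command one another → neither Principle B nor Principle C is at stake; coindexation permitted.
*Elena₆* and the pronoun do not c-command one another → neither Principle B nor Principle C is at stake; coindexation permitted.

{1, 2, 3, 5, 6}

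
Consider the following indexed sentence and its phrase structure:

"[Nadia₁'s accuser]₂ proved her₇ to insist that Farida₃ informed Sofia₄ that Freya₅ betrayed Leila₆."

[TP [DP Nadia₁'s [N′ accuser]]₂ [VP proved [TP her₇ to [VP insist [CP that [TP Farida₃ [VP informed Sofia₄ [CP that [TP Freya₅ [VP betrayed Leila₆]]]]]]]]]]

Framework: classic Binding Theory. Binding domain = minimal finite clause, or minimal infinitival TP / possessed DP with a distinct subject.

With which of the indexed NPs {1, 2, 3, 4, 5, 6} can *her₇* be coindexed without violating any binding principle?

{1}

*her* is a pronoun, so Principle B applies: it must be free in its binding domain.
Binding domain of *her₇*: the matrix TP, whose subject is [Nadia₁'s accuser]₂.
*Nadia₁* and the pronoun do not c-command one another → neither Principle B nor Principle C is at stake; coindexation permitted.
*[Nadia₁'s accuser]₂* c-commands the pronoun within its binding domain → coindexation would violate Principle B.
*Farida₃*: the pronoun c-commands this R-expression → coindexation would violate Principle C on *Farida₃*.
*Sofia₄*: the pronoun c-commands this R-expression → coindexation would violate Principle C on *Sofia₄*.
*Freya₅*: the pronoun c-commands this R-expression → coindexation would violate Principle C on *Freya₅*.
*Leila₆*: the pronoun c-commands this R-expression → coindexation would violate Principle C on *Leila₆*.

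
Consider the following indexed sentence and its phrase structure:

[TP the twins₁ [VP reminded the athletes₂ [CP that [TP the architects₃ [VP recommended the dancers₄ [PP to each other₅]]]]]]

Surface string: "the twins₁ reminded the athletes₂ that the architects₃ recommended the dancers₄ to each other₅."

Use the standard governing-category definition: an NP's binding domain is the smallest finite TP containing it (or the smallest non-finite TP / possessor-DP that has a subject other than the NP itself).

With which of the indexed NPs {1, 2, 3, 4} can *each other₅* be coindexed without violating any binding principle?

*each other* is an anaphor, so Principle A applies: it must be bound in its binding domain.
Binding domain of *each other₅*: the embedded TP, whose subject is the architects₃.
*the twins₁* c-commands the anaphor but is outside its binding domain → cannot satisfy Principle A.
*the athletes₂* c-commands the anaphor but is outside its binding domain → cannot satisfy Principle A.
*the architects₃* c-commands the anaphor within its binding domain → licit binder.
*the dancers₄* c-commands the anaphor within its binding domain → licit binder.

{3, 4}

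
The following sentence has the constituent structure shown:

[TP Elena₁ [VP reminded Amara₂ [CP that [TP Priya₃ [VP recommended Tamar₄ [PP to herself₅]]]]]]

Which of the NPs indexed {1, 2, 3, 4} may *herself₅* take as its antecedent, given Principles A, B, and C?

*herself* is an anaphor, so Principle A applies: it must be bound in its binding domain.
Binding domain of *herself₅*: the embedded TP, whose subject is Priya₃.
*Elena₁* c-commands the anaphor but is outside its binding domain → cannot satisfy Principle A.
*Amara₂* c-commands the anaphor but is outside its binding domain → cannot satisfy Principle A.
*Priya₃* c-commands the anaphor within its binding domain → licit binder.
*Tamar₄* c-commands the anaphor within its binding domain → licit binder.

{3, 4}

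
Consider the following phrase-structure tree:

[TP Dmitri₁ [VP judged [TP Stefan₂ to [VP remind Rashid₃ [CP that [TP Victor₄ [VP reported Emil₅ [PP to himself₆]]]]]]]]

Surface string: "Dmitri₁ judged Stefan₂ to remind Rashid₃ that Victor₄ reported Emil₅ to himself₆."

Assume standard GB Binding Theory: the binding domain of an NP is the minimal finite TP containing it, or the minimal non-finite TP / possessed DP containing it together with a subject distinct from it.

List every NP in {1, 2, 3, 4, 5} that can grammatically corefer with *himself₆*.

{4, 5}

*himself* is an anaphor, so Principle A applies: it must be bound in its binding domain.
Binding domain of *himself₆*: the embedded TP, whose subject is Victor₄.
*Dmitri₁* c-commands the anaphor but is outside its binding domain → cannot satisfy Principle A.
*Stefan₂* c-commands the anaphor but is outside its binding domain → cannot satisfy Principle A.
*Rashid₃* c-commands the anaphor but is outside its binding domain → cannot satisfy Principle A.
*Victor₄* c-commands the anaphor within its binding domain → licit binder.
*Emil₅* c-commands the anaphor within its binding domain → licit binder.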